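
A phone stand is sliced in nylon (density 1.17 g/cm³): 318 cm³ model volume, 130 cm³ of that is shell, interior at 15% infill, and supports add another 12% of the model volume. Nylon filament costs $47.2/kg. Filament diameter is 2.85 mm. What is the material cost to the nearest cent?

$10.84

Volume inside the shell = 318 − 130, so 188 cm³.
Infill volume = 0.15 × 188, so 28.2 cm³.
Support = 0.12 × 318, so 38.16 cm³.
Total printed volume = 130 + 28.2 + 38.16, so 196.36 cm³.
Mass = 196.36 × 1.17 = 229.7412 g.
Cost = 229.7412 g / 1000 × $47.2/kg = $10.84.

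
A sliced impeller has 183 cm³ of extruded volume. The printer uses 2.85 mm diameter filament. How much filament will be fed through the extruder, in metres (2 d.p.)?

28.69 m

Cross-section of 2.85 mm filament: π·(2.85/2)² = 6.3794 mm².
L = 183000 mm³ / 6.3794 mm² = 28686.08 mm, i.e. 28.69 m.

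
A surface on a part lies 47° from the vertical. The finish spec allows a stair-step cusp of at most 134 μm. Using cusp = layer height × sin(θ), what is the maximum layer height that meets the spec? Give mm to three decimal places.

t = h_c / sin θ = 0.134 / 0.7314 = 0.183 mm.

0.183 mm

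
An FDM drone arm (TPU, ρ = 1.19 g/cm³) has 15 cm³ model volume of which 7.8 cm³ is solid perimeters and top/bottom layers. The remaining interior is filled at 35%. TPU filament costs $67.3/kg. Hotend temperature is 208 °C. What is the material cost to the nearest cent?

Infill region: 15 − 7.8 → 7.2 cm³.
Infill deposited = 0.35 × 7.2, so 2.52 cm³.
Total printed volume = 7.8 + 2.52 = 10.32 cm³.
Mass = 10.32 × 1.19 = 12.2808 g.
Cost = 12.2808 g / 1000 × $67.3/kg = $0.83.

$0.83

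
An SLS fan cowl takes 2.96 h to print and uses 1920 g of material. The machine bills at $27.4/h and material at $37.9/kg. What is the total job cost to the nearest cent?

Machine-time cost: 27.4 × 2.96 → $81.104.
Material charge = 37.9 × 1920/1000, so $72.768.
Total = 81.104 + 72.768 = 153.872 ≈ $153.87.

$153.87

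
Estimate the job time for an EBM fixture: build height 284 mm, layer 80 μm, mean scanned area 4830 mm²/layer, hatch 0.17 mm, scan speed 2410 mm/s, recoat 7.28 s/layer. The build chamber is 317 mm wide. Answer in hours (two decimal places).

Layer count = ceil(284 / 0.08) = 3550.
Per-layer scan distance = 4830 / 0.17 = 28411.8 mm.
Per-layer scan time = 28411.8 / 2410 = 11.7891 s.
Per-layer time = 11.7891 + 7.28 = 19.0691 s.
Total: 3550 × 19.0691 s = 67695.305 s → 18.80 hours.

18.80 hours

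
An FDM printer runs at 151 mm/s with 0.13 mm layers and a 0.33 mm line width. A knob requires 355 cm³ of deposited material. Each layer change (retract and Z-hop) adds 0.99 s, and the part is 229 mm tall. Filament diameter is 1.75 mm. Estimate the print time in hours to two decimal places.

Line area = 0.13 × 0.33, so 0.0429 mm².
Path length: 355000 mm³ / 0.0429 mm² → 8275058.3 mm.
Extrusion time = 8275058.3 / 151 = 54801.7 s.
Layer count = ceil(229 / 0.13) = 1762.
Z-hop total = 1762 × 0.99 = 1744.38 s.
Total = 54801.7 + 1744.38 = 56546.08 s = 15.71 hours.

15.71 hours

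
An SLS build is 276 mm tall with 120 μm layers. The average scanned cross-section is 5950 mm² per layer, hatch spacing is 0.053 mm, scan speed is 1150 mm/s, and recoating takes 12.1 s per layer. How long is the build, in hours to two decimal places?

70.10 hours

Layer count = ceil(276 / 0.12) = 2300.
Scan path per layer = 5950 / 0.053, so 112264.2 mm.
Laser time per layer = 112264.2 / 1150 = 97.621 s.
Per-layer time = 97.621 + 12.1 = 109.721 s.
Build time = 2300 × 109.721 = 252358.3 s = 70.10 hours.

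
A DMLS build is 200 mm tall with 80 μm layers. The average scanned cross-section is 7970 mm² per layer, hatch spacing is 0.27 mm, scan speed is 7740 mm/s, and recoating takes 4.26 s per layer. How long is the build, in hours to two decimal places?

5.61 hours

Layers = ⌈200/0.08⌉ = 2500.
Hatch length per layer = 7970 / 0.27 = 29518.5 mm.
Laser time per layer = 29518.5 / 7740, so 3.8138 s.
Time per layer: 3.8138 + 4.26 → 8.0738 s.
2500 layers × 8.0738 s/layer = 20184.5 s, i.e. 5.61 hours.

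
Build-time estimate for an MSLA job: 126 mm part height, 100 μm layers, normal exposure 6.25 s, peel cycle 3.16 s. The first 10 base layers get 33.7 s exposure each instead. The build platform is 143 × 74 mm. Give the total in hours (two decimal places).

Layer count = ceil(126 / 0.1) = 1260.
Bottom layers: 10 × (33.7 + 3.16) → 368.6 s.
Regular layers: 1250 × (6.25 + 3.16) → 11762.5 s.
Total = 368.6 + 11762.5 = 12131.1 s = 3.37 hours.

3.37 hours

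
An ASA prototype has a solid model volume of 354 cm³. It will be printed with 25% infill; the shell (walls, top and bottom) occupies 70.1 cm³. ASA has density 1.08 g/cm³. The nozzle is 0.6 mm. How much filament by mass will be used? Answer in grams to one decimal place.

Interior volume: 354 − 70.1 → 283.9 cm³.
Infill deposited = 0.25 × 283.9, so 70.975 cm³.
Deposited volume: 70.1 + 70.975 → 141.075 cm³.
Mass = 141.075 × 1.08, so 152.361 g.

152.4 g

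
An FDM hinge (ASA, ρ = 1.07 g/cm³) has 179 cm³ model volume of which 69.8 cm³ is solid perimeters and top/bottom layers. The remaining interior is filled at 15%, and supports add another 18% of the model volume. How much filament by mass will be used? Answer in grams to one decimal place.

Infill region = 179 − 69.8, so 109.2 cm³.
Infill volume = 0.15 × 109.2 = 16.38 cm³.
Support = 0.18 × 179 = 32.22 cm³.
Total printed volume: 69.8 + 16.38 + 32.22 → 118.4 cm³.
Mass = 118.4 × 1.07 = 126.688 g.

126.7 g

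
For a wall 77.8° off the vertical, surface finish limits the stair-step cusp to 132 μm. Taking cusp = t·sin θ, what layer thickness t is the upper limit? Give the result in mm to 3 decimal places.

0.135 mm

sin(77.8°) = 0.9774; t_max = 0.132/0.9774 = 0.135 mm.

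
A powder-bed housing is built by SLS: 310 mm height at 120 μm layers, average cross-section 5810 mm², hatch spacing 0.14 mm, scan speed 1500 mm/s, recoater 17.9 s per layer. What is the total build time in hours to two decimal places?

32.71 hours

Number of layers: 310 / 0.12 → 2584 (rounded up).
Per-layer scan distance = 5810 / 0.14 = 41500 mm.
Laser time per layer = 41500 / 1500, so 27.6667 s.
Layer cycle: 27.6667 + 17.9 → 45.5667 s.
2584 layers × 45.5667 s/layer = 117744.3528 s, i.e. 32.71 hours.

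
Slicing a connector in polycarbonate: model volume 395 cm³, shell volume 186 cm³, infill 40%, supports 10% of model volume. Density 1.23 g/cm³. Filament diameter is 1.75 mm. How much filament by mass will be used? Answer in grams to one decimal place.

Infill region: 395 − 186 → 209 cm³.
Infill volume = 0.40 × 209, so 83.6 cm³.
Support = 0.10 × 395, so 39.5 cm³.
Total printed volume: 186 + 83.6 + 39.5 → 309.1 cm³.
Mass: 309.1 × 1.23 → 380.193 g.

380.2 g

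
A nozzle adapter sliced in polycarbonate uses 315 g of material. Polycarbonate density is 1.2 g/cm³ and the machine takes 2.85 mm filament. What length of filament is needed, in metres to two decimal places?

Extruded volume: 315/1.2 = 262.5 cm³ (262500 mm³).
Cross-section of 2.85 mm filament: π·(2.85/2)² = 6.3794 mm².
Length = 262500 / 6.3794 = 41148.07 mm = 41.15 m.

41.15 m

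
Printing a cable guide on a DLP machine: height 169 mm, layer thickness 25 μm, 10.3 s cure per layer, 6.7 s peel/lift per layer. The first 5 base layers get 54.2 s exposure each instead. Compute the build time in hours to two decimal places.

Layer count = ceil(169 / 0.025) = 6760.
Base layers = 5 × (54.2 + 6.7) = 304.5 s.
Remaining layers = 6755 × (10.3 + 6.7), so 114835 s.
Total = 304.5 + 114835 = 115139.5 s = 31.98 hours.

31.98 hours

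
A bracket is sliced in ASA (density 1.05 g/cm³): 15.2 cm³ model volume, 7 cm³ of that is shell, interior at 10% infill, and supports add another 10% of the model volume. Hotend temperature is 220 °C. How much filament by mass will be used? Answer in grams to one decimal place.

9.8 g

Volume inside the shell = 15.2 − 7 = 8.2 cm³.
Infill deposited = 0.10 × 8.2 = 0.82 cm³.
Support = 0.10 × 15.2, so 1.52 cm³.
Deposited volume: 7 + 0.82 + 1.52 → 9.34 cm³.
Mass = 9.34 × 1.05, so 9.807 g.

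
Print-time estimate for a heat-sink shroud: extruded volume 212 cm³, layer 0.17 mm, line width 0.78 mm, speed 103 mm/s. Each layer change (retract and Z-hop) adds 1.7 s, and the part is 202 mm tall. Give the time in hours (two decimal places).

4.87 hours

Line area = 0.17 × 0.78, so 0.1326 mm².
Path length: 212000 mm³ / 0.1326 mm² → 1598793.4 mm.
Time extruding = 1598793.4 / 103, so 15522.3 s.
Number of layers: 202 / 0.17 → 1189 (rounded up).
Z-hop total: 1189 × 1.7 → 2021.3 s.
Total = 15522.3 + 2021.3 = 17543.6 s = 4.87 hours.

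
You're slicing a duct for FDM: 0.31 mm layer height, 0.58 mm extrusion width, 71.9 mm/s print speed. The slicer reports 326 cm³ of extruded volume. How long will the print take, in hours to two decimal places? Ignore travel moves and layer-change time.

7.00 hours

Bead cross-section = 0.31 × 0.58 = 0.1798 mm².
Toolpath length = 326 cm³ / 0.1798 mm² = 326000 / 0.1798 = 1813125.7 mm.
Time extruding: 1813125.7 / 71.9 → 25217.3 s.
In the requested units: 25217.3 s = 7.00 hours.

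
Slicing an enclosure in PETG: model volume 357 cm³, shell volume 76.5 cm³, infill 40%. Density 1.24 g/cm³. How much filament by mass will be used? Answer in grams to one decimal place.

Volume inside the shell = 357 − 76.5 = 280.5 cm³.
Infill volume = 0.40 × 280.5, so 112.2 cm³.
Deposited volume = 76.5 + 112.2 = 188.7 cm³.
Mass = 188.7 × 1.24 = 233.988 g.

234.0 g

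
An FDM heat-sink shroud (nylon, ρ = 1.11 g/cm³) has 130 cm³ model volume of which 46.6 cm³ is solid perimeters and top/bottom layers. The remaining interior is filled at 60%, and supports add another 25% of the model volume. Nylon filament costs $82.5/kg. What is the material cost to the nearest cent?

$11.83

Infill region: 130 − 46.6 → 83.4 cm³.
Infill deposited = 0.60 × 83.4 = 50.04 cm³.
Support = 0.25 × 130 = 32.5 cm³.
Deposited volume: 46.6 + 50.04 + 32.5 → 129.14 cm³.
Mass = 129.14 × 1.11, so 143.3454 g.
Cost = 143.3454 g / 1000 × $82.5/kg = $11.83.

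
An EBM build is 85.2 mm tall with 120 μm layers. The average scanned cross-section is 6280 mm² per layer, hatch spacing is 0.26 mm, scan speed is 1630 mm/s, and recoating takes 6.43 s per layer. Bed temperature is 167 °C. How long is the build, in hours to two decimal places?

Layers = ⌈85.2/0.12⌉ = 710.
Scan path per layer: 6280 / 0.26 → 24153.8 mm.
Per-layer scan time = 24153.8 / 1630 = 14.8183 s.
Per-layer time = 14.8183 + 6.43 = 21.2483 s.
Total: 710 × 21.2483 s = 15086.293 s → 4.19 hours.

4.19 hours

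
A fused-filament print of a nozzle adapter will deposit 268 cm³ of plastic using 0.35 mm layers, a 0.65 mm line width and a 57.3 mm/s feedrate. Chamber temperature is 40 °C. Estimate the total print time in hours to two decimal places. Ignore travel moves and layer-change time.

5.71 hours

Line area = 0.35 × 0.65 = 0.2275 mm².
Path length: 268000 mm³ / 0.2275 mm² → 1178022 mm.
Extrusion time = 1178022 / 57.3, so 20558.8 s.
That's 20558.8 s → 5.71 hours.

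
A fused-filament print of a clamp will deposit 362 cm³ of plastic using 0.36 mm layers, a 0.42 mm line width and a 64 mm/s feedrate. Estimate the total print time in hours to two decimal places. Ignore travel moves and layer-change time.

Line area: 0.36 × 0.42 → 0.1512 mm².
Toolpath length = 362 cm³ / 0.1512 mm² = 362000 / 0.1512 = 2394179.9 mm.
Time extruding = 2394179.9 / 64 = 37409.1 s.
Converting: 37409.1 s = 10.39 hours.

10.39 hours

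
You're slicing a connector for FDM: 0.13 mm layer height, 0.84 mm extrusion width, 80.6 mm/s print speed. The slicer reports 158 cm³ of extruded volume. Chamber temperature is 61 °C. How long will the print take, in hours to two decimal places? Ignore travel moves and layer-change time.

Line area: 0.13 × 0.84 → 0.1092 mm².
Path length: 158000 mm³ / 0.1092 mm² → 1446886.4 mm.
Print-move time = 1446886.4 / 80.6, so 17951.4 s.
17951.4 s = 4.99 hours.

4.99 hours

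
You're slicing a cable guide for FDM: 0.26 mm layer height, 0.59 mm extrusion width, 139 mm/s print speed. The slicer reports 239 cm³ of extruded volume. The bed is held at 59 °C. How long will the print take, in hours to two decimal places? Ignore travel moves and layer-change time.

3.11 hours

Line area = 0.26 × 0.59 = 0.1534 mm².
Path length: 239000 mm³ / 0.1534 mm² → 1558018.3 mm.
Extrusion time = 1558018.3 / 139, so 11208.8 s.
In the requested units: 11208.8 s = 3.11 hours.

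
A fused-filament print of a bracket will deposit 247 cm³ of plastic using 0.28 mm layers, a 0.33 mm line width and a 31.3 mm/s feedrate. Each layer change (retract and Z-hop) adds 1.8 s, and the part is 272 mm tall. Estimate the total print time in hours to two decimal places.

24.21 hours

Bead cross-section: 0.28 × 0.33 → 0.0924 mm².
Path length: 247000 mm³ / 0.0924 mm² → 2673160.2 mm.
Print-move time: 2673160.2 / 31.3 → 85404.5 s.
Layers = ⌈272/0.28⌉ = 972.
Layer-change overhead = 972 × 1.8, so 1749.6 s.
Altogether 85404.5 + 1749.6 = 87154.1 s, i.e. 24.21 hours.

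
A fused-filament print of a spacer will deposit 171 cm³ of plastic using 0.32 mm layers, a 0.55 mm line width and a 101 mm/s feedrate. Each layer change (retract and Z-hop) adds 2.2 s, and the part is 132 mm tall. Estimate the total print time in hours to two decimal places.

Line area = 0.32 × 0.55, so 0.176 mm².
Toolpath length = 171 cm³ / 0.176 mm² = 171000 / 0.176 = 971590.9 mm.
Extrusion time = 971590.9 / 101, so 9619.7 s.
Layers = ⌈132/0.32⌉ = 413.
Non-print overhead: 413 × 2.2 → 908.6 s.
Total = 9619.7 + 908.6 = 10528.3 s = 2.92 hours.

2.92 hours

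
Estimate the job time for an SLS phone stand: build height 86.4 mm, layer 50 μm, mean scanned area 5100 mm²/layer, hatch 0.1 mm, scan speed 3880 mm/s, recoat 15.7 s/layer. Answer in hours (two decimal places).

Layer count = ceil(86.4 / 0.05) = 1728.
Scan path per layer: 5100 / 0.1 → 51000 mm.
Laser time per layer: 51000 / 3880 → 13.1443 s.
Per-layer time = 13.1443 + 15.7 = 28.8443 s.
Total: 1728 × 28.8443 s = 49842.9504 s → 13.85 hours.

13.85 hours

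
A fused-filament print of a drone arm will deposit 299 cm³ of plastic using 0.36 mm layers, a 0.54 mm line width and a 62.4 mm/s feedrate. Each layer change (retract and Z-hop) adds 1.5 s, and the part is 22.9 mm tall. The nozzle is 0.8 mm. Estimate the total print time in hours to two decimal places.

6.87 hours

Line area: 0.36 × 0.54 → 0.1944 mm².
Path length: 299000 mm³ / 0.1944 mm² → 1538065.8 mm.
Print-move time: 1538065.8 / 62.4 → 24648.5 s.
Number of layers: 22.9 / 0.36 → 64 (rounded up).
Layer-change overhead = 64 × 1.5, so 96 s.
Total = 24648.5 + 96 = 24744.5 s = 6.87 hours.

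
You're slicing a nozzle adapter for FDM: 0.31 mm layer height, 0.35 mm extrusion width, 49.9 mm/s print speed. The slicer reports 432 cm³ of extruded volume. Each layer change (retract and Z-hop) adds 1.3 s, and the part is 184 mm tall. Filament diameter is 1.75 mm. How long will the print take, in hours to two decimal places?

Extrusion cross-section: 0.31 × 0.35 → 0.1085 mm².
Toolpath length = 432 cm³ / 0.1085 mm² = 432000 / 0.1085 = 3981566.8 mm.
Extrusion time = 3981566.8 / 49.9, so 79790.9 s.
Number of layers: 184 / 0.31 → 594 (rounded up).
Layer-change overhead: 594 × 1.3 → 772.2 s.
Altogether 79790.9 + 772.2 = 80563.1 s, i.e. 22.38 hours.

22.38 hours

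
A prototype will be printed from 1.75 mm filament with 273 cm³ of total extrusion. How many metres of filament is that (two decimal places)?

A = π r² = π × 0.875² = 2.4053 mm².
L = 273000 mm³ / 2.4053 mm² = 113499.36 mm, i.e. 113.50 m.

113.50 m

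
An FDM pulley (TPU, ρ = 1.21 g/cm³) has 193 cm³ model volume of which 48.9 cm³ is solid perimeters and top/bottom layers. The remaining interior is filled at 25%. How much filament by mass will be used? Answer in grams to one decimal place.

102.8 g

Volume inside the shell = 193 − 48.9, so 144.1 cm³.
Deposited infill = 0.25 × 144.1 = 36.025 cm³.
Deposited volume: 48.9 + 36.025 → 84.925 cm³.
Mass = 84.925 × 1.21, so 102.75925 g.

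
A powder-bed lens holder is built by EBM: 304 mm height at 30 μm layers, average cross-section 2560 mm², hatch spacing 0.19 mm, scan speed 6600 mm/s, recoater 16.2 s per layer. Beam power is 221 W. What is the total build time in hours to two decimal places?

51.35 hours

Layers = ⌈304/0.03⌉ = 10134.
Scan path per layer = 2560 / 0.19 = 13473.7 mm.
Scan time per layer: 13473.7 / 6600 → 2.0415 s.
Time per layer = 2.0415 + 16.2 = 18.2415 s.
10134 layers × 18.2415 s/layer = 184859.361 s, i.e. 51.35 hours.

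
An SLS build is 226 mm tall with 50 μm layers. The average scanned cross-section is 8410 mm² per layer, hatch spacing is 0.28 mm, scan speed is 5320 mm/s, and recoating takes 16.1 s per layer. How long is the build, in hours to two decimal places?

Layers = ⌈226/0.05⌉ = 4520.
Scan path per layer = 8410 / 0.28 = 30035.7 mm.
Per-layer scan time = 30035.7 / 5320, so 5.6458 s.
Per-layer time = 5.6458 + 16.1, so 21.7458 s.
4520 layers × 21.7458 s/layer = 98291.016 s, i.e. 27.30 hours.

27.30 hours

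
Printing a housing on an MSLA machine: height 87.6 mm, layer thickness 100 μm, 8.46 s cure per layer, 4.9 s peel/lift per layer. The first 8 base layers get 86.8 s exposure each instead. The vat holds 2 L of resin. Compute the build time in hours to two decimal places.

3.43 hours

Layer count = ceil(87.6 / 0.1) = 876.
Base layers: 8 × (86.8 + 4.9) → 733.6 s.
Regular layers = 868 × (8.46 + 4.9) = 11596.48 s.
Total = 733.6 + 11596.48 = 12330.08 s = 3.43 hours.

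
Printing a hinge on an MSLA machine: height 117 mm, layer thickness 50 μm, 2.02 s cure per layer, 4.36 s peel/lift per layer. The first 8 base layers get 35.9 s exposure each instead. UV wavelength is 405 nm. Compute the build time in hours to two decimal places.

4.22 hours

Layer count = ceil(117 / 0.05) = 2340.
Base layers: 8 × (35.9 + 4.36) → 322.08 s.
Remaining layers = 2332 × (2.02 + 4.36), so 14878.16 s.
Total = 322.08 + 14878.16 = 15200.24 s = 4.22 hours.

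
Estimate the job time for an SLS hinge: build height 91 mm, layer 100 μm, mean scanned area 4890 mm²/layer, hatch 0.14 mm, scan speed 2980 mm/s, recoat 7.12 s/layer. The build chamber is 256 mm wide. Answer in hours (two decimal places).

Layer count = ceil(91 / 0.1) = 910.
Scan path per layer = 4890 / 0.14, so 34928.6 mm.
Laser time per layer = 34928.6 / 2980, so 11.721 s.
Layer cycle: 11.721 + 7.12 → 18.841 s.
Total: 910 × 18.841 s = 17145.31 s → 4.76 hours.

4.76 hours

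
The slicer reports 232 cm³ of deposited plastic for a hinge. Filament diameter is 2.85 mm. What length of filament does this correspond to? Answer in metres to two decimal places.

Cross-section of 2.85 mm filament: π·(2.85/2)² = 6.3794 mm².
L = 232000 mm³ / 6.3794 mm² = 36367.06 mm, i.e. 36.37 m.

36.37 m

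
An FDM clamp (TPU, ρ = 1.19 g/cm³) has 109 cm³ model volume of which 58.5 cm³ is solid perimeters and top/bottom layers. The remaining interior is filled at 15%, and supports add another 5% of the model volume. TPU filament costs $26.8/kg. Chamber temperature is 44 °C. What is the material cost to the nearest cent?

$2.28

Infill region = 109 − 58.5, so 50.5 cm³.
Infill deposited = 0.15 × 50.5 = 7.575 cm³.
Support = 0.05 × 109 = 5.45 cm³.
Total extruded = 58.5 + 7.575 + 5.45, so 71.525 cm³.
Mass = 71.525 × 1.19 = 85.11475 g.
Cost = 85.11475 g / 1000 × $26.8/kg = $2.28.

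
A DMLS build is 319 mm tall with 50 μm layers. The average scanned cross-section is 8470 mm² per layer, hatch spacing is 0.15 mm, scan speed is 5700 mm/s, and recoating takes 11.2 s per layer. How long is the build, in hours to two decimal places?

37.41 hours

Layer count = ceil(319 / 0.05) = 6380.
Scan path per layer: 8470 / 0.15 → 56466.7 mm.
Laser time per layer = 56466.7 / 5700 = 9.9064 s.
Per-layer time: 9.9064 + 11.2 → 21.1064 s.
Build time = 6380 × 21.1064 = 134658.832 s = 37.41 hours.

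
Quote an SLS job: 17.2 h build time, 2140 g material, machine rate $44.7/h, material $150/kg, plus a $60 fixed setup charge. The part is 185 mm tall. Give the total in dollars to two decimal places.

Time charge = 44.7 × 17.2, so $768.84.
Material charge = 150 × 2140/1000 = $321.00.
Adding setup: 768.84 + 321.00 + 60 → $1149.84.

$1149.84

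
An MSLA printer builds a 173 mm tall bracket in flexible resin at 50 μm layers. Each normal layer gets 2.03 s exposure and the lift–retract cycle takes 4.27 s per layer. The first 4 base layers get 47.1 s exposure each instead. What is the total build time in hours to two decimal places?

Number of layers: 173 / 0.05 → 3460 (rounded up).
Burn-in layers = 4 × (47.1 + 4.27) = 205.48 s.
Regular layers = 3456 × (2.03 + 4.27) = 21772.8 s.
Total = 205.48 + 21772.8 = 21978.28 s = 6.11 hours.

6.11 hours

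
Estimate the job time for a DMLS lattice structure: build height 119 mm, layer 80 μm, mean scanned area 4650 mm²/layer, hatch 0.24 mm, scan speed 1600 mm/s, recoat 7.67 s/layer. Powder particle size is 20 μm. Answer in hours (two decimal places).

8.18 hours

Number of layers: 119 / 0.08 → 1488 (rounded up).
Per-layer scan distance = 4650 / 0.24, so 19375 mm.
Scan time per layer = 19375 / 1600 = 12.1094 s.
Time per layer: 12.1094 + 7.67 → 19.7794 s.
1488 layers × 19.7794 s/layer = 29431.7472 s, i.e. 8.18 hours.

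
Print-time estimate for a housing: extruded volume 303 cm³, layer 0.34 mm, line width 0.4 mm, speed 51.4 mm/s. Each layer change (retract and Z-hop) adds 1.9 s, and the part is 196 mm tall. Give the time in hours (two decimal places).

Extrusion cross-section = 0.34 × 0.4 = 0.136 mm².
Path length: 303000 mm³ / 0.136 mm² → 2227941.2 mm.
Time extruding = 2227941.2 / 51.4, so 43345.2 s.
Layer count = ceil(196 / 0.34) = 577.
Non-print overhead: 577 × 1.9 → 1096.3 s.
Altogether 43345.2 + 1096.3 = 44441.5 s, i.e. 12.34 hours.

12.34 hours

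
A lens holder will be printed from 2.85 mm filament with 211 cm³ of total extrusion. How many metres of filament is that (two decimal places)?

33.08 m

Cross-section of 2.85 mm filament: π·(2.85/2)² = 6.3794 mm².
L = 211000 mm³ / 6.3794 mm² = 33075.21 mm, i.e. 33.08 m.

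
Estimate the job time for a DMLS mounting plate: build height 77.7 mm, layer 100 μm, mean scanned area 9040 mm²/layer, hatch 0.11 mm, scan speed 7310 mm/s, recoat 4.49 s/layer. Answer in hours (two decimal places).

3.40 hours

Layers = ⌈77.7/0.1⌉ = 777.
Hatch length per layer = 9040 / 0.11 = 82181.8 mm.
Scan time per layer = 82181.8 / 7310, so 11.2424 s.
Time per layer = 11.2424 + 4.49, so 15.7324 s.
Total: 777 × 15.7324 s = 12224.0748 s → 3.40 hours.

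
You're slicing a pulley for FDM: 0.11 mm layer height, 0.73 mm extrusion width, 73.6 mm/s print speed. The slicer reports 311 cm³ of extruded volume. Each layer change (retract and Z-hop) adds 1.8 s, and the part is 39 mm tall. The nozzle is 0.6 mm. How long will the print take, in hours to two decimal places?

14.79 hours

Line area = 0.11 × 0.73 = 0.0803 mm².
Toolpath length = 311 cm³ / 0.0803 mm² = 311000 / 0.0803 = 3872976.3 mm.
Print-move time = 3872976.3 / 73.6, so 52622 s.
Layer count = ceil(39 / 0.11) = 355.
Non-print overhead = 355 × 1.8 = 639 s.
Altogether 52622 + 639 = 53261 s, i.e. 14.79 hours.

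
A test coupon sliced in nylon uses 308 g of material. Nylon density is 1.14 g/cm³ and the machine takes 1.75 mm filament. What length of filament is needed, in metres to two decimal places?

Volume = 308 g / 1.14 g·cm⁻³ = 270.1754 cm³ = 270175.4 mm³.
A = π r² = π × 0.875² = 2.4053 mm².
Length = 270175.4 / 2.4053 = 112325.03 mm = 112.33 m.

112.33 m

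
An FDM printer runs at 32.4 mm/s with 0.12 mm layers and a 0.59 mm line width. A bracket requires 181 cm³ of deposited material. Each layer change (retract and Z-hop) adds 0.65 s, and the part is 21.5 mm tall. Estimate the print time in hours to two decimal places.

Extrusion cross-section = 0.12 × 0.59 = 0.0708 mm².
Path length: 181000 mm³ / 0.0708 mm² → 2556497.2 mm.
Extrusion time = 2556497.2 / 32.4, so 78904.2 s.
Layers = ⌈21.5/0.12⌉ = 180.
Z-hop total: 180 × 0.65 → 117 s.
Total = 78904.2 + 117 = 79021.2 s = 21.95 hours.

21.95 hours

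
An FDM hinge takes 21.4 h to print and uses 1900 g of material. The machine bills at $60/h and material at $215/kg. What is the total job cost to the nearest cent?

Time charge = 60 × 21.4, so $1284.00.
Material charge = 215 × 1900/1000 = $408.50.
Total = 1284.00 + 408.50 = $1692.50.

$1692.50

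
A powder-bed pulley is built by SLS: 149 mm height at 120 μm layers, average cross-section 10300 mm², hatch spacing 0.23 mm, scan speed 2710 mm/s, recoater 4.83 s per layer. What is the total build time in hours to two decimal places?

7.37 hours

Number of layers: 149 / 0.12 → 1242 (rounded up).
Scan path per layer = 10300 / 0.23, so 44782.6 mm.
Scan time per layer = 44782.6 / 2710, so 16.5249 s.
Time per layer = 16.5249 + 4.83 = 21.3549 s.
Build time = 1242 × 21.3549 = 26522.7858 s = 7.37 hours.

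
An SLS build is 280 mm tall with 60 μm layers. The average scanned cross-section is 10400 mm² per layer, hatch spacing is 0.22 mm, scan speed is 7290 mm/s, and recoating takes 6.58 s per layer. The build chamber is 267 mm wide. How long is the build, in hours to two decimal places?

16.94 hours

Layer count = ceil(280 / 0.06) = 4667.
Per-layer scan distance = 10400 / 0.22, so 47272.7 mm.
Scan time per layer: 47272.7 / 7290 → 6.4846 s.
Time per layer = 6.4846 + 6.58 = 13.0646 s.
4667 layers × 13.0646 s/layer = 60972.4882 s, i.e. 16.94 hours.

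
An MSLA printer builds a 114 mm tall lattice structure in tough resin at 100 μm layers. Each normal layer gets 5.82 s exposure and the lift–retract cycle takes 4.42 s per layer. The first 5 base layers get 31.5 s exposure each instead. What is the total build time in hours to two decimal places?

Number of layers: 114 / 0.1 → 1140 (rounded up).
Burn-in layers = 5 × (31.5 + 4.42) = 179.6 s.
Remaining layers = 1135 × (5.82 + 4.42) = 11622.4 s.
Sum: 179.6 + 11622.4 = 11802 s → 3.28 hours.

3.28 hours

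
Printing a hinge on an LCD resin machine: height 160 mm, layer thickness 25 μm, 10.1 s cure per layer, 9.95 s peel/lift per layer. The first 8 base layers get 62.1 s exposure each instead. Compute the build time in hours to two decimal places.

Layer count = ceil(160 / 0.025) = 6400.
Bottom layers: 8 × (62.1 + 9.95) → 576.4 s.
Normal layers = 6392 × (10.1 + 9.95), so 128159.6 s.
Total = 576.4 + 128159.6 = 128736 s = 35.76 hours.

35.76 hours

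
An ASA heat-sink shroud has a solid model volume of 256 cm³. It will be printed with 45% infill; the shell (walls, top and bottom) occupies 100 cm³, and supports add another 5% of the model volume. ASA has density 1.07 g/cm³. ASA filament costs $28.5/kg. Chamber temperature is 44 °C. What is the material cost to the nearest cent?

$5.58

Infill region = 256 − 100, so 156 cm³.
Infill volume = 0.45 × 156, so 70.2 cm³.
Support: 0.05 × 256 → 12.8 cm³.
Deposited volume = 100 + 70.2 + 12.8 = 183 cm³.
Mass = 183 × 1.07 = 195.81 g.
Cost = 195.81 g / 1000 × $28.5/kg = $5.58.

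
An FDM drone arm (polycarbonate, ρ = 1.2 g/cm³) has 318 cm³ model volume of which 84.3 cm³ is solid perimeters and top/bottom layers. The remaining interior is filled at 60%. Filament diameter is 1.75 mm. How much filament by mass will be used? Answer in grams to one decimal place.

Volume inside the shell = 318 − 84.3 = 233.7 cm³.
Infill volume: 0.60 × 233.7 → 140.22 cm³.
Deposited volume = 84.3 + 140.22, so 224.52 cm³.
Mass: 224.52 × 1.2 → 269.424 g.

269.4 g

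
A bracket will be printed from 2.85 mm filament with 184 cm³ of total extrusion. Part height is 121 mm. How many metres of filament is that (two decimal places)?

Filament cross-section = π × (2.85/2)² = 6.3794 mm².
L = 184000 mm³ / 6.3794 mm² = 28842.84 mm, i.e. 28.84 m.

28.84 m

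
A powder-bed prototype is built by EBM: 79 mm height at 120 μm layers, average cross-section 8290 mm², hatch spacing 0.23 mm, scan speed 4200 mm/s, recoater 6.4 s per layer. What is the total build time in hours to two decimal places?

Layers = ⌈79/0.12⌉ = 659.
Scan path per layer: 8290 / 0.23 → 36043.5 mm.
Beam time per layer: 36043.5 / 4200 → 8.5818 s.
Time per layer = 8.5818 + 6.4, so 14.9818 s.
Build time = 659 × 14.9818 = 9873.0062 s = 2.74 hours.

2.74 hours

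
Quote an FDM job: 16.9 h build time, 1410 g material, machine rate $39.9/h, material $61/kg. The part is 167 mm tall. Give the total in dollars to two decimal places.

$760.32

Machine cost: 39.9 × 16.9 → $674.31.
Material charge: 61 × 1410/1000 → $86.01.
Total = 674.31 + 86.01 = $760.32.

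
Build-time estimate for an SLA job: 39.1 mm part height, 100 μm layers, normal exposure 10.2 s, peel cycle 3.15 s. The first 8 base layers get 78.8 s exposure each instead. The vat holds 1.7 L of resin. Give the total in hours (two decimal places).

1.60 hours

Number of layers: 39.1 / 0.1 → 391 (rounded up).
Bottom layers = 8 × (78.8 + 3.15) = 655.6 s.
Regular layers: 383 × (10.2 + 3.15) → 5113.05 s.
Sum: 655.6 + 5113.05 = 5768.65 s → 1.60 hours.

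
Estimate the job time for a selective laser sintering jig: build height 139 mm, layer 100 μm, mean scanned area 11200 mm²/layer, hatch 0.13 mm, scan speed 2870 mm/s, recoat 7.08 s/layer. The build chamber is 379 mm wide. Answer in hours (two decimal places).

Number of layers: 139 / 0.1 → 1390 (rounded up).
Scan path per layer: 11200 / 0.13 → 86153.8 mm.
Scan time per layer = 86153.8 / 2870, so 30.0187 s.
Per-layer time = 30.0187 + 7.08 = 37.0987 s.
1390 layers × 37.0987 s/layer = 51567.193 s, i.e. 14.32 hours.

14.32 hours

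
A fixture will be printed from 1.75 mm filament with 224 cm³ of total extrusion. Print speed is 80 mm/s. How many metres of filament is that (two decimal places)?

93.13 m

A = π r² = π × 0.875² = 2.4053 mm².
Length = 224 cm³ / 2.4053 mm² = 224000 / 2.4053 = 93127.68 mm = 93.13 m.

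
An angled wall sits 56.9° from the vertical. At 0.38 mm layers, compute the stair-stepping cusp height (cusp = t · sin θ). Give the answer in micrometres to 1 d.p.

sin(56.9°) = 0.8377, so cusp = 0.38 × 0.8377 = 0.318326 mm → 318.3 μm.

318.3 μm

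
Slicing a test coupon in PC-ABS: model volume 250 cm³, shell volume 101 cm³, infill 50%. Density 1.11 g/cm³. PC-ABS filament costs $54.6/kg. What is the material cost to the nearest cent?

Interior volume = 250 − 101, so 149 cm³.
Infill deposited = 0.50 × 149 = 74.5 cm³.
Total extruded = 101 + 74.5, so 175.5 cm³.
Mass: 175.5 × 1.11 → 194.805 g.
Cost = 194.805 g / 1000 × $54.6/kg = $10.64.

$10.64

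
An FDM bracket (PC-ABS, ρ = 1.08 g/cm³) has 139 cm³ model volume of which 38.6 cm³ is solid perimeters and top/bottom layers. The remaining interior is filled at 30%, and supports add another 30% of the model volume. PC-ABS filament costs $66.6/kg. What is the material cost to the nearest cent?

Infill region = 139 − 38.6, so 100.4 cm³.
Infill volume: 0.30 × 100.4 → 30.12 cm³.
Support = 0.30 × 139, so 41.7 cm³.
Total printed volume = 38.6 + 30.12 + 41.7, so 110.42 cm³.
Mass: 110.42 × 1.08 → 119.2536 g.
At $66.6/kg: 119.2536/1000 × 66.6 = $7.94.

$7.94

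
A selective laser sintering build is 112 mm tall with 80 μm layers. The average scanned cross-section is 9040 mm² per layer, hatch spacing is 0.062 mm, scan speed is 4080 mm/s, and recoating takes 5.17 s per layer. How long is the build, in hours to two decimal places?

15.91 hours

Layer count = ceil(112 / 0.08) = 1400.
Scan path per layer = 9040 / 0.062 = 145806.5 mm.
Per-layer scan time: 145806.5 / 4080 → 35.7369 s.
Layer cycle: 35.7369 + 5.17 → 40.9069 s.
Build time = 1400 × 40.9069 = 57269.66 s = 15.91 hours.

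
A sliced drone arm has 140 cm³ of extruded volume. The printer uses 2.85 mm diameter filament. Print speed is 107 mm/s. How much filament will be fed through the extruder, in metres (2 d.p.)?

21.95 m

Filament cross-section = π × (2.85/2)² = 6.3794 mm².
Length = 140 cm³ / 6.3794 mm² = 140000 / 6.3794 = 21945.64 mm = 21.95 m.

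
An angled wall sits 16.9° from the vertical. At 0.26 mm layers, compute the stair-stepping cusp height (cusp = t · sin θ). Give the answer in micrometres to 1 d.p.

75.6 μm

h_c = t·sin θ = 0.26 × 0.2907 = 0.075582 mm (75.6 μm).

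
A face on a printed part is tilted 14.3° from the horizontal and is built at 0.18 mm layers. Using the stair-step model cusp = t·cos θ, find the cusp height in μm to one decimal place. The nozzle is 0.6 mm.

cos(14.3°) = 0.9690, so cusp = 0.18 × 0.9690 = 0.17442 mm → 174.4 μm.

174.4 μm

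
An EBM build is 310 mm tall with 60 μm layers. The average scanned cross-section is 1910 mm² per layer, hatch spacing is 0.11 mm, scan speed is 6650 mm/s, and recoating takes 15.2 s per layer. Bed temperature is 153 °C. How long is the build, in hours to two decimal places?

Number of layers: 310 / 0.06 → 5167 (rounded up).
Per-layer scan distance = 1910 / 0.11 = 17363.6 mm.
Beam time per layer = 17363.6 / 6650, so 2.6111 s.
Time per layer = 2.6111 + 15.2 = 17.8111 s.
Build time = 5167 × 17.8111 = 92029.9537 s = 25.56 hours.

25.56 hours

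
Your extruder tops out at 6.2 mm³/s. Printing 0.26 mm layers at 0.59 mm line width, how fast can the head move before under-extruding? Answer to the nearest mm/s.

A: 0.26 × 0.59 → 0.1534 mm².
v_max = Q/A = 6.2/0.1534 = 40.42 mm/s → 40 mm/s.

40 mm/s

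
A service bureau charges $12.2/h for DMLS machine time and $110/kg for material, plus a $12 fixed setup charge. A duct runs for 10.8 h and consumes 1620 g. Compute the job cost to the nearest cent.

$321.96

Time charge = 12.2 × 10.8 = $131.76.
Material charge: 110 × 1620/1000 → $178.20.
Adding setup: 131.76 + 178.20 + 12 → $321.96.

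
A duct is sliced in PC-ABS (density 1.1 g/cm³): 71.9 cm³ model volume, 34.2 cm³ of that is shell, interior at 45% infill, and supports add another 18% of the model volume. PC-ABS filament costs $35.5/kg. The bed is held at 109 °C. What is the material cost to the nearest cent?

$2.50

Volume inside the shell: 71.9 − 34.2 → 37.7 cm³.
Infill deposited: 0.45 × 37.7 → 16.965 cm³.
Support = 0.18 × 71.9 = 12.942 cm³.
Total printed volume = 34.2 + 16.965 + 12.942 = 64.107 cm³.
Mass = 64.107 × 1.1, so 70.5177 g.
Cost = 70.5177 g / 1000 × $35.5/kg = $2.50.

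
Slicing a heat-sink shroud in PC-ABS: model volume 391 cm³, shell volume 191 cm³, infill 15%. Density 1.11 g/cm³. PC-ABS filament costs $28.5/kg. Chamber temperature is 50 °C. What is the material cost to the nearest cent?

$6.99

Volume inside the shell: 391 − 191 → 200 cm³.
Infill deposited: 0.15 × 200 → 30 cm³.
Total printed volume = 191 + 30, so 221 cm³.
Mass = 221 × 1.11 = 245.31 g.
At $28.5/kg: 245.31/1000 × 28.5 = $6.99.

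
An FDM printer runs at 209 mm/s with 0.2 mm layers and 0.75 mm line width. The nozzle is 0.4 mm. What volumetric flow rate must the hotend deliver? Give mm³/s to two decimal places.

31.35

Extrusion cross-section: 0.2 × 0.75 → 0.15 mm².
Volumetric flow = 209 × 0.15 = 31.35 mm³/s.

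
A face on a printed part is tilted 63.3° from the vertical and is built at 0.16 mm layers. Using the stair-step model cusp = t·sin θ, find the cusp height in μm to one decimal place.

142.9 μm

sin(63.3°) = 0.8934, so cusp = 0.16 × 0.8934 = 0.142944 mm → 142.9 μm.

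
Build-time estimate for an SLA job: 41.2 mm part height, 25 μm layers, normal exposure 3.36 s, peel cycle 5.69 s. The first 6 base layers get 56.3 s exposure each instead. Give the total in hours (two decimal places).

Layer count = ceil(41.2 / 0.025) = 1648.
Burn-in layers: 6 × (56.3 + 5.69) → 371.94 s.
Normal layers: 1642 × (3.36 + 5.69) → 14860.1 s.
Sum: 371.94 + 14860.1 = 15232.04 s → 4.23 hours.

4.23 hours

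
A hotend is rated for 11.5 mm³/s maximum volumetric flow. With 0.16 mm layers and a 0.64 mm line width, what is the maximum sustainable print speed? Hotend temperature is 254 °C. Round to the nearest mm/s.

112 mm/s

Bead cross-section = 0.16 × 0.64, so 0.1024 mm².
v_max = Q/A = 11.5/0.1024 = 112.30 mm/s → 112 mm/s.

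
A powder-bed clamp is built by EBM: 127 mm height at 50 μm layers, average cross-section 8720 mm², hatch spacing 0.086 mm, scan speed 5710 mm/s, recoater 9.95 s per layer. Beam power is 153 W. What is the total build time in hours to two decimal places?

19.55 hours

Layers = ⌈127/0.05⌉ = 2540.
Hatch length per layer = 8720 / 0.086, so 101395.3 mm.
Beam time per layer: 101395.3 / 5710 → 17.7575 s.
Per-layer time: 17.7575 + 9.95 → 27.7075 s.
Total: 2540 × 27.7075 s = 70377.05 s → 19.55 hours.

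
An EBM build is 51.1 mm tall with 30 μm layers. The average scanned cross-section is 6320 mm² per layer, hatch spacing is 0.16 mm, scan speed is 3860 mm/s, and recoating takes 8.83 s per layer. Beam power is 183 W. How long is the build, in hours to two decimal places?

Layers = ⌈51.1/0.03⌉ = 1704.
Per-layer scan distance = 6320 / 0.16, so 39500 mm.
Scan time per layer = 39500 / 3860, so 10.2332 s.
Time per layer = 10.2332 + 8.83, so 19.0632 s.
1704 layers × 19.0632 s/layer = 32483.6928 s, i.e. 9.02 hours.

9.02 hours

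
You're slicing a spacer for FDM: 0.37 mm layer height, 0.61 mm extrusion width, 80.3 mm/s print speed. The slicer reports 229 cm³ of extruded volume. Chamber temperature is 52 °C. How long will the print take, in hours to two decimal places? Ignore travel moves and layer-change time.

3.51 hours

Bead cross-section = 0.37 × 0.61 = 0.2257 mm².
Total extruded path = 229000/0.2257 = 1014621.2 mm.
Print-move time: 1014621.2 / 80.3 → 12635.4 s.
That's 12635.4 s → 3.51 hours.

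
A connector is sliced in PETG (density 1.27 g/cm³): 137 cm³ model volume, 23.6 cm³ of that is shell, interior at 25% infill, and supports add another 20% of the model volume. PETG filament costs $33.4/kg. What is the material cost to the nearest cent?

Interior volume = 137 − 23.6 = 113.4 cm³.
Deposited infill: 0.25 × 113.4 → 28.35 cm³.
Support: 0.20 × 137 → 27.4 cm³.
Total printed volume = 23.6 + 28.35 + 27.4 = 79.35 cm³.
Mass = 79.35 × 1.27 = 100.7745 g.
At $33.4/kg: 100.7745/1000 × 33.4 = $3.37.

$3.37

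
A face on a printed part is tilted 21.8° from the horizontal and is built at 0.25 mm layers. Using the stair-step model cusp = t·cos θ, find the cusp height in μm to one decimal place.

232.1 μm

Cusp = layer height × cos(21.8°) = 0.25 × 0.9285 = 0.232125 mm = 232.1 μm.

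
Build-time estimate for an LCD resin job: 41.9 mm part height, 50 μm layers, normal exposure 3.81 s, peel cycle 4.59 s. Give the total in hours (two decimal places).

1.96 hours

Number of layers: 41.9 / 0.05 → 838 (rounded up).
Per-layer time = 3.81 + 4.59 = 8.4 s.
Build time: 838 × 8.4 s = 7039.2 s, i.e. 1.96 hours.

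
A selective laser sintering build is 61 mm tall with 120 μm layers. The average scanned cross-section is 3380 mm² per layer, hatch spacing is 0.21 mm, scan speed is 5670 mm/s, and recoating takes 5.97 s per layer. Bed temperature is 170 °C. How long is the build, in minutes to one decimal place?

74.7 minutes

Number of layers: 61 / 0.12 → 509 (rounded up).
Per-layer scan distance = 3380 / 0.21, so 16095.2 mm.
Per-layer scan time: 16095.2 / 5670 → 2.8387 s.
Time per layer: 2.8387 + 5.97 → 8.8087 s.
Build time = 509 × 8.8087 = 4483.6283 s = 74.7 minutes.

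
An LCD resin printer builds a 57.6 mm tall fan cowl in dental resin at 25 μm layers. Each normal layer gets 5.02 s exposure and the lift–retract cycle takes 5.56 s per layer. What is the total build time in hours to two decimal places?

6.77 hours

Layer count = ceil(57.6 / 0.025) = 2304.
Per-layer time = 5.02 + 5.56 = 10.58 s.
Build time: 2304 × 10.58 s = 24376.32 s, i.e. 6.77 hours.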